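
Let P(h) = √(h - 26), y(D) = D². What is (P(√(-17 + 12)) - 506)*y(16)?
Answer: -129536 + 256*√(-26 + I*√5) ≈ -1.2948e+5 + 1306.6*I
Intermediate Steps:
P(h) = √(-26 + h)
(P(√(-17 + 12)) - 506)*y(16) = (√(-26 + √(-17 + 12)) - 506)*16² = (√(-26 + √(-5)) - 506)*256 = (√(-26 + I*√5) - 506)*256 = (-506 + √(-26 + I*√5))*256 = -129536 + 256*√(-26 + I*√5)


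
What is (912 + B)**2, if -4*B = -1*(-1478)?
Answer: 1177225/4 ≈ 2.9431e+5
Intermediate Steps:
B = -739/2 (B = -(-1)*(-1478)/4 = -1/4*1478 = -739/2 ≈ -369.50)
(912 + B)**2 = (912 - 739/2)**2 = (1085/2)**2 = 1177225/4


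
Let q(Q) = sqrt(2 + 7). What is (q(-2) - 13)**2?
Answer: 100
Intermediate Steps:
q(Q) = 3 (q(Q) = sqrt(9) = 3)
(q(-2) - 13)**2 = (3 - 13)**2 = (-10)**2 = 100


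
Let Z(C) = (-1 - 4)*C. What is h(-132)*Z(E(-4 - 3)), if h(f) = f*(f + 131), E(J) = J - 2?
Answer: 5940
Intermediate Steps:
E(J) = -2 + J
Z(C) = -5*C
h(f) = f*(131 + f)
h(-132)*Z(E(-4 - 3)) = (-132*(131 - 132))*(-5*(-2 + (-4 - 3))) = (-132*(-1))*(-5*(-2 - 7)) = 132*(-5*(-9)) = 132*45 = 5940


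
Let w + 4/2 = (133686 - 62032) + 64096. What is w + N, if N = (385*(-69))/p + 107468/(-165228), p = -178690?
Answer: 200394470416613/1476229566 ≈ 1.3575e+5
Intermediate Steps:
N = -740708755/1476229566 (N = (385*(-69))/(-178690) + 107468/(-165228) = -26565*(-1/178690) + 107468*(-1/165228) = 5313/35738 - 26867/41307 = -740708755/1476229566 ≈ -0.50176)
w = 135748 (w = -2 + ((133686 - 62032) + 64096) = -2 + (71654 + 64096) = -2 + 135750 = 135748)
w + N = 135748 - 740708755/1476229566 = 200394470416613/1476229566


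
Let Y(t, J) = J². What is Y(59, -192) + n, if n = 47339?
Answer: 84203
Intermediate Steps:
Y(59, -192) + n = (-192)² + 47339 = 36864 + 47339 = 84203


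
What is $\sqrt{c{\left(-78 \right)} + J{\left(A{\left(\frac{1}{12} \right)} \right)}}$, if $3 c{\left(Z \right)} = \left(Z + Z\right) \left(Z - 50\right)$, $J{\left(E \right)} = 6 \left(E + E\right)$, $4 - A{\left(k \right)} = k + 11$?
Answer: $\sqrt{6571} \approx 81.062$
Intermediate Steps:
$A{\left(k \right)} = -7 - k$ ($A{\left(k \right)} = 4 - \left(k + 11\right) = 4 - \left(11 + k\right) = -7 - k$)
$J{\left(E \right)} = 12 E$ ($J{\left(E \right)} = 6 \cdot 2 E = 12 E$)
$c{\left(Z \right)} = \frac{2 Z \left(-50 + Z\right)}{3}$ ($c{\left(Z \right)} = \frac{\left(Z + Z\right) \left(Z - 50\right)}{3} = \frac{2 Z \left(-50 + Z\right)}{3}$)
$\sqrt{c{\left(-78 \right)} + J{\left(A{\left(\frac{1}{12} \right)} \right)}} = \sqrt{\frac{2}{3} \left(-78\right) \left(-50 - 78\right) + 12 \left(-7 - \frac{1}{12}\right)} = \sqrt{\frac{2}{3} \left(-78\right) \left(-128\right) + 12 \left(-7 - \frac{1}{12}\right)} = \sqrt{6656 + 12 \left(-7 - \frac{1}{12}\right)} = \sqrt{6656 + 12 \left(- \frac{85}{12}\right)} = \sqrt{6656 - 85} = \sqrt{6571}$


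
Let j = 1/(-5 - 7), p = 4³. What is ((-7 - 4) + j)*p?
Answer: -2128/3 ≈ -709.33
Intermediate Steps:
p = 64
j = -1/12 (j = 1/(-12) = -1/12 ≈ -0.083333)
((-7 - 4) + j)*p = ((-7 - 4) - 1/12)*64 = (-11 - 1/12)*64 = -133/12*64 = -2128/3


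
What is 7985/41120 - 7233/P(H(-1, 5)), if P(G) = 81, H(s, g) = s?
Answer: -19784945/222048 ≈ -89.102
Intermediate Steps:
7985/41120 - 7233/P(H(-1, 5)) = 7985/41120 - 7233/81 = 7985*(1/41120) - 7233*1/81 = 1597/8224 - 2411/27 = -19784945/222048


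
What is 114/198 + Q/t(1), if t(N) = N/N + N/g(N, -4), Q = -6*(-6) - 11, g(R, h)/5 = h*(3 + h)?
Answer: 5633/231 ≈ 24.385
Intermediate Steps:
g(R, h) = 5*h*(3 + h) (g(R, h) = 5*(h*(3 + h)) = 5*h*(3 + h))
Q = 25 (Q = 36 - 11 = 25)
t(N) = 1 + N/20 (t(N) = N/N + N/((5*(-4)*(3 - 4))) = 1 + N/((5*(-4)*(-1))) = 1 + N/20)
114/198 + Q/t(1) = 114/198 + 25/(1 + (1/20)*1) = 114*(1/198) + 25/(1 + 1/20) = 19/33 + 25/(21/20) = 19/33 + 25*(20/21) = 19/33 + 500/21 = 5633/231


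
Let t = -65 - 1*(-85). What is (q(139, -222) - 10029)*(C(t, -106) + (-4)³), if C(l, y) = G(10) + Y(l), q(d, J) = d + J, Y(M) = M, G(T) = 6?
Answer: 384256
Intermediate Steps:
q(d, J) = J + d
t = 20 (t = -65 + 85 = 20)
C(l, y) = 6 + l
(q(139, -222) - 10029)*(C(t, -106) + (-4)³) = ((-222 + 139) - 10029)*((6 + 20) + (-4)³) = (-83 - 10029)*(26 - 64) = -10112*(-38) = 384256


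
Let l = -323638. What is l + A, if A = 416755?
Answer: 93117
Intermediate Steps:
l + A = -323638 + 416755 = 93117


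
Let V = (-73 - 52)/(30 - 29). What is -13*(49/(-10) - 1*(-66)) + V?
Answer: -9193/10 ≈ -919.30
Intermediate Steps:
V = -125 (V = -125/1 = -125*1 = -125)
-13*(49/(-10) - 1*(-66)) + V = -13*(49/(-10) - 1*(-66)) - 125 = -13*(49*(-⅒) + 66) - 125 = -13*(-49/10 + 66) - 125 = -13*611/10 - 125 = -7943/10 - 125 = -9193/10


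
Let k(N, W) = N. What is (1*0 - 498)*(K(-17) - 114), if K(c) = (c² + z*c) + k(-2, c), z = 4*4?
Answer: 49302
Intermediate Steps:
z = 16
K(c) = -2 + c² + 16*c (K(c) = (c² + 16*c) - 2 = -2 + c² + 16*c)
(1*0 - 498)*(K(-17) - 114) = (1*0 - 498)*((-2 + (-17)² + 16*(-17)) - 114) = (0 - 498)*((-2 + 289 - 272) - 114) = -498*(15 - 114) = -498*(-99) = 49302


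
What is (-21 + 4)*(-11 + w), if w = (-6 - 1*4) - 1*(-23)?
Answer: -34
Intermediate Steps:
w = 13 (w = (-6 - 4) + 23 = -10 + 23 = 13)
(-21 + 4)*(-11 + w) = (-21 + 4)*(-11 + 13) = -17*2 = -34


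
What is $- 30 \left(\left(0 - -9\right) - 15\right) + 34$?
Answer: $214$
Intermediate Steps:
$- 30 \left(\left(0 - -9\right) - 15\right) + 34 = - 30 \left(\left(0 + 9\right) - 15\right) + 34 = - 30 \left(9 - 15\right) + 34 = \left(-30\right) \left(-6\right) + 34 = 180 + 34 = 214$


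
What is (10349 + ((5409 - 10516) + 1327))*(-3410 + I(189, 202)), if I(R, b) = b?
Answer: -21073352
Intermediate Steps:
(10349 + ((5409 - 10516) + 1327))*(-3410 + I(189, 202)) = (10349 + ((5409 - 10516) + 1327))*(-3410 + 202) = (10349 + (-5107 + 1327))*(-3208) = (10349 - 3780)*(-3208) = 6569*(-3208) = -21073352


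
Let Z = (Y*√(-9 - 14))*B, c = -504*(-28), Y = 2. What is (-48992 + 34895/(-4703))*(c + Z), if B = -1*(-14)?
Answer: -3252029552352/4703 - 6452439588*I*√23/4703 ≈ -6.9148e+8 - 6.5798e+6*I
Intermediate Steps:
B = 14
c = 14112
Z = 28*I*√23 (Z = (2*√(-9 - 14))*14 = (2*√(-23))*14 = (2*(I*√23))*14 = (2*I*√23)*14 = 28*I*√23 ≈ 134.28*I)
(-48992 + 34895/(-4703))*(c + Z) = (-48992 + 34895/(-4703))*(14112 + 28*I*√23) = (-48992 + 34895*(-1/4703))*(14112 + 28*I*√23) = (-48992 - 34895/4703)*(14112 + 28*I*√23) = -230444271*(14112 + 28*I*√23)/4703 = -3252029552352/4703 - 6452439588*I*√23/4703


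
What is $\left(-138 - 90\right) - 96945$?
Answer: $-97173$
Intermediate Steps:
$\left(-138 - 90\right) - 96945 = -228 - 96945 = -97173$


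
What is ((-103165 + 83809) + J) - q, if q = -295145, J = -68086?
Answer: 207703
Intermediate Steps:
((-103165 + 83809) + J) - q = ((-103165 + 83809) - 68086) - 1*(-295145) = (-19356 - 68086) + 295145 = -87442 + 295145 = 207703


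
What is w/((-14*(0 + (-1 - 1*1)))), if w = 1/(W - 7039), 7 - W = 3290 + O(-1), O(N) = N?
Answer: -1/288988 ≈ -3.4604e-6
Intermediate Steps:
W = -3282 (W = 7 - (3290 - 1) = 7 - 1*3289 = 7 - 3289 = -3282)
w = -1/10321 (w = 1/(-3282 - 7039) = 1/(-10321) = -1/10321 ≈ -9.6890e-5)
w/((-14*(0 + (-1 - 1*1)))) = -(-1/(14*(0 + (-1 - 1*1))))/10321 = -(-1/(14*(0 + (-1 - 1))))/10321 = -(-1/(14*(0 - 2)))/10321 = -1/(10321*((-14*(-2)))) = -1/10321/28 = -1/10321*1/28 = -1/288988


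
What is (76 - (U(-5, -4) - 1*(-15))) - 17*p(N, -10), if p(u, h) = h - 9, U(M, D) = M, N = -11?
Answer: 389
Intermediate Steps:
p(u, h) = -9 + h
(76 - (U(-5, -4) - 1*(-15))) - 17*p(N, -10) = (76 - (-5 - 1*(-15))) - 17*(-9 - 10) = (76 - (-5 + 15)) - 17*(-19) = (76 - 1*10) + 323 = (76 - 10) + 323 = 66 + 323 = 389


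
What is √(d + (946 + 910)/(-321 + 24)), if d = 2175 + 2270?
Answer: √43504197/99 ≈ 66.624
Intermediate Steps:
d = 4445
√(d + (946 + 910)/(-321 + 24)) = √(4445 + (946 + 910)/(-321 + 24)) = √(4445 + 1856/(-297)) = √(4445 + 1856*(-1/297)) = √(4445 - 1856/297) = √(1318309/297) = √43504197/99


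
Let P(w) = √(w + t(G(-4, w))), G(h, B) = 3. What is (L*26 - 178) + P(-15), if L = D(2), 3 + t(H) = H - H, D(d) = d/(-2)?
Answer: -204 + 3*I*√2 ≈ -204.0 + 4.2426*I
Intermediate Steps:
D(d) = -d/2 (D(d) = d*(-½) = -d/2)
t(H) = -3 (t(H) = -3 + (H - H) = -3 + 0 = -3)
L = -1 (L = -½*2 = -1)
P(w) = √(-3 + w) (P(w) = √(w - 3) = √(-3 + w))
(L*26 - 178) + P(-15) = (-1*26 - 178) + √(-3 - 15) = (-26 - 178) + √(-18) = -204 + 3*I*√2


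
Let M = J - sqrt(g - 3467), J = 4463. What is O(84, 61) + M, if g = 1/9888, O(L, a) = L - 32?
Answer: 4515 - I*sqrt(21186087510)/2472 ≈ 4515.0 - 58.881*I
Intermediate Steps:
O(L, a) = -32 + L
g = 1/9888 ≈ 0.00010113
M = 4463 - I*sqrt(21186087510)/2472 (M = 4463 - sqrt(1/9888 - 3467) = 4463 - sqrt(-34281695/9888) = 4463 - I*sqrt(21186087510)/2472 ≈ 4463.0 - 58.881*I)
O(84, 61) + M = (-32 + 84) + (4463 - I*sqrt(21186087510)/2472) = 52 + (4463 - I*sqrt(21186087510)/2472) = 4515 - I*sqrt(21186087510)/2472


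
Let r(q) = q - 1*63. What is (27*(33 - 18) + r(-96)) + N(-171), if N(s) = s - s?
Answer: 246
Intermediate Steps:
N(s) = 0
r(q) = -63 + q (r(q) = q - 63 = -63 + q)
(27*(33 - 18) + r(-96)) + N(-171) = (27*(33 - 18) + (-63 - 96)) + 0 = (27*15 - 159) + 0 = (405 - 159) + 0 = 246 + 0 = 246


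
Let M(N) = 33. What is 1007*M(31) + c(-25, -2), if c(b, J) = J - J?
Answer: 33231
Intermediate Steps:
c(b, J) = 0
1007*M(31) + c(-25, -2) = 1007*33 + 0 = 33231 + 0 = 33231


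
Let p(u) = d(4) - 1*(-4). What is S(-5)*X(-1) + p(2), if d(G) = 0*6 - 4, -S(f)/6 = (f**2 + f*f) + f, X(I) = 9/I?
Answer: 2430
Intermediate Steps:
S(f) = -12*f**2 - 6*f (S(f) = -6*((f**2 + f*f) + f) = -6*((f**2 + f**2) + f) = -6*(2*f**2 + f) = -6*(f + 2*f**2) = -12*f**2 - 6*f)
d(G) = -4 (d(G) = 0 - 4 = -4)
p(u) = 0 (p(u) = -4 - 1*(-4) = -4 + 4 = 0)
S(-5)*X(-1) + p(2) = (-6*(-5)*(1 + 2*(-5)))*(9/(-1)) + 0 = (-6*(-5)*(1 - 10))*(9*(-1)) + 0 = -6*(-5)*(-9)*(-9) + 0 = -270*(-9) + 0 = 2430 + 0 = 2430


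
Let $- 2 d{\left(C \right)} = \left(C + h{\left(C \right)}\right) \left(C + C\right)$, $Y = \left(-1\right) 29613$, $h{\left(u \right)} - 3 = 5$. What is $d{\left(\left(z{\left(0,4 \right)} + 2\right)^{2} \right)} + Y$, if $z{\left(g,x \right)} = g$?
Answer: $-29661$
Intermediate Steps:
$h{\left(u \right)} = 8$ ($h{\left(u \right)} = 3 + 5 = 8$)
$Y = -29613$
$d{\left(C \right)} = - C \left(8 + C\right)$ ($d{\left(C \right)} = - \frac{\left(C + 8\right) \left(C + C\right)}{2} = - \frac{\left(8 + C\right) 2 C}{2} = - \frac{2 C \left(8 + C\right)}{2} = - C \left(8 + C\right)$)
$d{\left(\left(z{\left(0,4 \right)} + 2\right)^{2} \right)} + Y = - \left(0 + 2\right)^{2} \left(8 + \left(0 + 2\right)^{2}\right) - 29613 = - 2^{2} \left(8 + 2^{2}\right) - 29613 = \left(-1\right) 4 \left(8 + 4\right) - 29613 = \left(-1\right) 4 \cdot 12 - 29613 = -48 - 29613 = -29661$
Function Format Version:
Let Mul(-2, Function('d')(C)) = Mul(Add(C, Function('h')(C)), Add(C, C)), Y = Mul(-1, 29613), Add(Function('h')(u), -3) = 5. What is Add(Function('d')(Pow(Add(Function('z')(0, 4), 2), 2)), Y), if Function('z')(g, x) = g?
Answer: -29661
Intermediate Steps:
Function('h')(u) = 8 (Function('h')(u) = Add(3, 5) = 8)
Y = -29613
Function('d')(C) = Mul(-1, C, Add(8, C)) (Function('d')(C) = Mul(Rational(-1, 2), Mul(Add(C, 8), Add(C, C))) = Mul(Rational(-1, 2), Mul(Add(8, C), Mul(2, C))) = Mul(Rational(-1, 2), Mul(2, C, Add(8, C))) = Mul(-1, C, Add(8, C)))
Add(Function('d')(Pow(Add(Function('z')(0, 4), 2), 2)), Y) = Add(Mul(-1, Pow(Add(0, 2), 2), Add(8, Pow(Add(0, 2), 2))), -29613) = Add(Mul(-1, Pow(2, 2), Add(8, Pow(2, 2))), -29613) = Add(Mul(-1, 4, Add(8, 4)), -29613) = Add(Mul(-1, 4, 12), -29613) = Add(-48, -29613) = -29661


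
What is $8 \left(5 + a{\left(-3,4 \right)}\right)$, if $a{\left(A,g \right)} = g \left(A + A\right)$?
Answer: $-152$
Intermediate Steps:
$a{\left(A,g \right)} = 2 A g$ ($a{\left(A,g \right)} = g 2 A = 2 A g$)
$8 \left(5 + a{\left(-3,4 \right)}\right) = 8 \left(5 + 2 \left(-3\right) 4\right) = 8 \left(5 - 24\right) = 8 \left(-19\right) = -152$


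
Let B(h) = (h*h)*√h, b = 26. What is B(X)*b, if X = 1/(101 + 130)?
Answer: 26*√231/12326391 ≈ 3.2059e-5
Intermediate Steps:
X = 1/231 ≈ 0.0043290
B(h) = h^(5/2) (B(h) = h²*√h = h^(5/2))
B(X)*b = (1/231)^(5/2)*26 = (√231/12326391)*26 = 26*√231/12326391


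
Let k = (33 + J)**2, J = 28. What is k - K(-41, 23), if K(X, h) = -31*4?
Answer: 3845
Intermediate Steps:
K(X, h) = -124
k = 3721 (k = (33 + 28)**2 = 61**2 = 3721)
k - K(-41, 23) = 3721 - 1*(-124) = 3721 + 124 = 3845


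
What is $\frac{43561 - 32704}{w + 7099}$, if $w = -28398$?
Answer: $- \frac{10857}{21299} \approx -0.50974$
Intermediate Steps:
$\frac{43561 - 32704}{w + 7099} = \frac{43561 - 32704}{-28398 + 7099} = \frac{10857}{-21299} = 10857 \left(- \frac{1}{21299}\right) = - \frac{10857}{21299}$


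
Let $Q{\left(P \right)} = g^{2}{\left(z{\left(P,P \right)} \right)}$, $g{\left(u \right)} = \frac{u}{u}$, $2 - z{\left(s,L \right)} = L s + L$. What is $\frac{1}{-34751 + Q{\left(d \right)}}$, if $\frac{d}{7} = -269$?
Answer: $- \frac{1}{34750} \approx -2.8777 \cdot 10^{-5}$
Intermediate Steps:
$d = -1883$ ($d = 7 \left(-269\right) = -1883$)
$z{\left(s,L \right)} = 2 - L - L s$ ($z{\left(s,L \right)} = 2 - \left(L s + L\right) = 2 - \left(L + L s\right) = 2 - L - L s$)
$g{\left(u \right)} = 1$
$Q{\left(P \right)} = 1$ ($Q{\left(P \right)} = 1^{2} = 1$)
$\frac{1}{-34751 + Q{\left(d \right)}} = \frac{1}{-34751 + 1} = \frac{1}{-34750} = - \frac{1}{34750}$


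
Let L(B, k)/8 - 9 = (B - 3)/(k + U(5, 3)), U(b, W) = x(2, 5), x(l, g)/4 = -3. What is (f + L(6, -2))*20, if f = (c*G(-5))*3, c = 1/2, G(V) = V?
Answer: 8790/7 ≈ 1255.7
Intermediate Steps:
x(l, g) = -12 (x(l, g) = 4*(-3) = -12)
U(b, W) = -12
L(B, k) = 72 + 8*(-3 + B)/(-12 + k) (L(B, k) = 72 + 8*((B - 3)/(k - 12)) = 72 + 8*((-3 + B)/(-12 + k)) = 72 + 8*(-3 + B)/(-12 + k))
c = ½ ≈ 0.50000
f = -15/2 (f = ((½)*(-5))*3 = -5/2*3 = -15/2 ≈ -7.5000)
(f + L(6, -2))*20 = (-15/2 + 8*(-111 + 6 + 9*(-2))/(-12 - 2))*20 = (-15/2 + 8*(-111 + 6 - 18)/(-14))*20 = (-15/2 + 8*(-1/14)*(-123))*20 = (-15/2 + 492/7)*20 = (879/14)*20 = 8790/7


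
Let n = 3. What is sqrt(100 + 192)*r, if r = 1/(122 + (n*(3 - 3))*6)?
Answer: sqrt(73)/61 ≈ 0.14007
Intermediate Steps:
r = 1/122 (r = 1/(122 + (3*(3 - 3))*6) = 1/(122 + (3*0)*6) = 1/(122 + 0*6) = 1/(122 + 0) = 1/122 ≈ 0.0081967)
sqrt(100 + 192)*r = sqrt(100 + 192)*(1/122) = sqrt(292)*(1/122) = (2*sqrt(73))*(1/122) = sqrt(73)/61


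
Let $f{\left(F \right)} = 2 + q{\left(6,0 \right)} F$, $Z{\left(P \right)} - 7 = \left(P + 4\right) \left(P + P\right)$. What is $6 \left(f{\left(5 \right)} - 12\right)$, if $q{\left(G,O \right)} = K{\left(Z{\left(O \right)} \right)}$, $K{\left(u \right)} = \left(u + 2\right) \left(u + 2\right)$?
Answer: $2370$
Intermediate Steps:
$Z{\left(P \right)} = 7 + 2 P \left(4 + P\right)$ ($Z{\left(P \right)} = 7 + \left(P + 4\right) \left(P + P\right) = 7 + \left(4 + P\right) 2 P = 7 + 2 P \left(4 + P\right)$)
$K{\left(u \right)} = \left(2 + u\right)^{2}$ ($K{\left(u \right)} = \left(2 + u\right) \left(2 + u\right) = \left(2 + u\right)^{2}$)
$q{\left(G,O \right)} = \left(9 + 2 O^{2} + 8 O\right)^{2}$ ($q{\left(G,O \right)} = \left(2 + \left(7 + 2 O^{2} + 8 O\right)\right)^{2} = \left(9 + 2 O^{2} + 8 O\right)^{2}$)
$f{\left(F \right)} = 2 + 81 F$ ($f{\left(F \right)} = 2 + \left(9 + 2 \cdot 0^{2} + 8 \cdot 0\right)^{2} F = 2 + \left(9 + 2 \cdot 0 + 0\right)^{2} F = 2 + \left(9 + 0 + 0\right)^{2} F = 2 + 9^{2} F = 2 + 81 F$)
$6 \left(f{\left(5 \right)} - 12\right) = 6 \left(\left(2 + 81 \cdot 5\right) - 12\right) = 6 \left(\left(2 + 405\right) - 12\right) = 6 \left(407 - 12\right) = 6 \cdot 395 = 2370$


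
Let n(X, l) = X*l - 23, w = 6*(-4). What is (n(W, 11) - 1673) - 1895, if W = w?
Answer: -3855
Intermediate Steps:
w = -24
W = -24
n(X, l) = -23 + X*l
(n(W, 11) - 1673) - 1895 = ((-23 - 24*11) - 1673) - 1895 = ((-23 - 264) - 1673) - 1895 = (-287 - 1673) - 1895 = -1960 - 1895 = -3855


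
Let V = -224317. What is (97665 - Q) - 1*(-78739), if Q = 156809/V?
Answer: 39570572877/224317 ≈ 1.7640e+5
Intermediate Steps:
Q = -156809/224317 (Q = 156809/(-224317) = 156809*(-1/224317) = -156809/224317 ≈ -0.69905)
(97665 - Q) - 1*(-78739) = (97665 - 1*(-156809/224317)) - 1*(-78739) = (97665 + 156809/224317) + 78739 = 21908076614/224317 + 78739 = 39570572877/224317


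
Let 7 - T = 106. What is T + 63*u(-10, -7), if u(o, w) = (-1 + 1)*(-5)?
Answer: -99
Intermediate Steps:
u(o, w) = 0 (u(o, w) = 0*(-5) = 0)
T = -99 (T = 7 - 1*106 = 7 - 106 = -99)
T + 63*u(-10, -7) = -99 + 63*0 = -99 + 0 = -99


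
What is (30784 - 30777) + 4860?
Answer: 4867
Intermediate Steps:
(30784 - 30777) + 4860 = 7 + 4860 = 4867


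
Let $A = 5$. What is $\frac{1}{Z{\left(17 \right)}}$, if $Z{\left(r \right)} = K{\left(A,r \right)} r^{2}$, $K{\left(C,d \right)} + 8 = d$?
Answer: $\frac{1}{2601} \approx 0.00038447$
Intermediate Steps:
$K{\left(C,d \right)} = -8 + d$
$Z{\left(r \right)} = r^{2} \left(-8 + r\right)$ ($Z{\left(r \right)} = \left(-8 + r\right) r^{2} = r^{2} \left(-8 + r\right)$)
$\frac{1}{Z{\left(17 \right)}} = \frac{1}{17^{2} \left(-8 + 17\right)} = \frac{1}{289 \cdot 9} = \frac{1}{2601}$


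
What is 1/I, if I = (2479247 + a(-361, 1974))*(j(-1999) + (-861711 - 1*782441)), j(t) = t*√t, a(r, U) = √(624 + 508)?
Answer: I/(-4076258913544*I + 3998*√565717 + 4956014753*√1999 - 3288304*I*√283) ≈ -2.446e-13 + 1.3296e-14*I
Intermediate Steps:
a(r, U) = 2*√283 (a(r, U) = √1132 = 2*√283)
j(t) = t^(3/2)
I = (-1644152 - 1999*I*√1999)*(2479247 + 2*√283) (I = (2479247 + 2*√283)*((-1999)^(3/2) + (-861711 - 1*782441)) = (2479247 + 2*√283)*(-1999*I*√1999 + (-861711 - 782441)) = (2479247 + 2*√283)*(-1999*I*√1999 - 1644152) = (2479247 + 2*√283)*(-1644152 - 1999*I*√1999) = (-1644152 - 1999*I*√1999)*(2479247 + 2*√283) ≈ -4.0763e+12 - 2.2159e+11*I)
1/I = 1/(-4076258913544 - 3288304*√283 - 4956014753*I*√1999 - 3998*I*√565717)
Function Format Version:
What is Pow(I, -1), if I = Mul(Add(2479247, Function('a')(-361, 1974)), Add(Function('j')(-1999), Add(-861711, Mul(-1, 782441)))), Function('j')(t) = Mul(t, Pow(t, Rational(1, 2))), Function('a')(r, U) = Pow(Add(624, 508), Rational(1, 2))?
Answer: Mul(I, Pow(Add(Mul(-4076258913544, I), Mul(3998, Pow(565717, Rational(1, 2))), Mul(4956014753, Pow(1999, Rational(1, 2))), Mul(-3288304, I, Pow(283, Rational(1, 2)))), -1)) ≈ Add(-2.4460e-13, Mul(1.3296e-14, I))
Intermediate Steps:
Function('a')(r, U) = Mul(2, Pow(283, Rational(1, 2))) (Function('a')(r, U) = Pow(1132, Rational(1, 2)) = Mul(2, Pow(283, Rational(1, 2))))
Function('j')(t) = Pow(t, Rational(3, 2))
I = Mul(Add(-1644152, Mul(-1999, I, Pow(1999, Rational(1, 2)))), Add(2479247, Mul(2, Pow(283, Rational(1, 2))))) (I = Mul(Add(2479247, Mul(2, Pow(283, Rational(1, 2)))), Add(Pow(-1999, Rational(3, 2)), Add(-861711, Mul(-1, 782441)))) = Mul(Add(2479247, Mul(2, Pow(283, Rational(1, 2)))), Add(Mul(-1999, I, Pow(1999, Rational(1, 2))), Add(-861711, -782441))) = Mul(Add(2479247, Mul(2, Pow(283, Rational(1, 2)))), Add(Mul(-1999, I, Pow(1999, Rational(1, 2))), -1644152)) = Mul(Add(2479247, Mul(2, Pow(283, Rational(1, 2)))), Add(-1644152, Mul(-1999, I, Pow(1999, Rational(1, 2))))) = Mul(Add(-1644152, Mul(-1999, I, Pow(1999, Rational(1, 2)))), Add(2479247, Mul(2, Pow(283, Rational(1, 2))))) ≈ Add(-4.0763e+12, Mul(-2.2159e+11, I)))
Pow(I, -1) = Pow(Add(-4076258913544, Mul(-3288304, Pow(283, Rational(1, 2))), Mul(-4956014753, I, Pow(1999, Rational(1, 2))), Mul(-3998, I, Pow(565717, Rational(1, 2)))), -1)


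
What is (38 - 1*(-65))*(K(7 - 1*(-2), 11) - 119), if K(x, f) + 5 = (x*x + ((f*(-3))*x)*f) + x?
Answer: -340003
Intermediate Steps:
K(x, f) = -5 + x + x² - 3*x*f² (K(x, f) = -5 + ((x*x + ((f*(-3))*x)*f) + x) = -5 + ((x² + ((-3*f)*x)*f) + x) = -5 + ((x² + (-3*f*x)*f) + x) = -5 + ((x² - 3*x*f²) + x) = -5 + (x + x² - 3*x*f²) = -5 + x + x² - 3*x*f²)
(38 - 1*(-65))*(K(7 - 1*(-2), 11) - 119) = (38 - 1*(-65))*((-5 + (7 - 1*(-2)) + (7 - 1*(-2))² - 3*(7 - 1*(-2))*11²) - 119) = (38 + 65)*((-5 + (7 + 2) + (7 + 2)² - 3*(7 + 2)*121) - 119) = 103*((-5 + 9 + 9² - 3*9*121) - 119) = 103*((-5 + 9 + 81 - 3267) - 119) = 103*(-3182 - 119) = 103*(-3301) = -340003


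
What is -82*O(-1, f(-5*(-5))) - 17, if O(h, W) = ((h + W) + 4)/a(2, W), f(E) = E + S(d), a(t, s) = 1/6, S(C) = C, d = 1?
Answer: -14285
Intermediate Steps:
a(t, s) = ⅙
f(E) = 1 + E (f(E) = E + 1 = 1 + E)
O(h, W) = 24 + 6*W + 6*h (O(h, W) = ((h + W) + 4)/(⅙) = ((W + h) + 4)*6 = (4 + W + h)*6 = 24 + 6*W + 6*h)
-82*O(-1, f(-5*(-5))) - 17 = -82*(24 + 6*(1 - 5*(-5)) + 6*(-1)) - 17 = -82*(24 + 6*(1 + 25) - 6) - 17 = -82*(24 + 6*26 - 6) - 17 = -82*(24 + 156 - 6) - 17 = -82*174 - 17 = -14268 - 17 = -14285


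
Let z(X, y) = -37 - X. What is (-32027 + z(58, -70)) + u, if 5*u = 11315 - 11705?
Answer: -32200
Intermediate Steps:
u = -78 (u = (11315 - 11705)/5 = (⅕)*(-390) = -78)
(-32027 + z(58, -70)) + u = (-32027 + (-37 - 1*58)) - 78 = (-32027 + (-37 - 58)) - 78 = (-32027 - 95) - 78 = -32122 - 78 = -32200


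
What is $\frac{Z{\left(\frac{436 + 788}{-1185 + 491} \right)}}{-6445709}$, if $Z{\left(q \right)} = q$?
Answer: $\frac{612}{2236661023} \approx 2.7362 \cdot 10^{-7}$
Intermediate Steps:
$\frac{Z{\left(\frac{436 + 788}{-1185 + 491} \right)}}{-6445709} = \frac{\left(436 + 788\right) \frac{1}{-1185 + 491}}{-6445709} = \frac{1224}{-694} \left(- \frac{1}{6445709}\right) = 1224 \left(- \frac{1}{694}\right) \left(- \frac{1}{6445709}\right) = \left(- \frac{612}{347}\right) \left(- \frac{1}{6445709}\right) = \frac{612}{2236661023}$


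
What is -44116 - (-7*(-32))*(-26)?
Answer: -38292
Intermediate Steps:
-44116 - (-7*(-32))*(-26) = -44116 - 224*(-26) = -44116 - 1*(-5824) = -44116 + 5824 = -38292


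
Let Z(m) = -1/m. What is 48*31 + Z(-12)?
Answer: 17857/12 ≈ 1488.1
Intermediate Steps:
48*31 + Z(-12) = 48*31 - 1/(-12) = 1488 - 1*(-1/12) = 1488 + 1/12 = 17857/12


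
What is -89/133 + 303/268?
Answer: 16447/35644 ≈ 0.46142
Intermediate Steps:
-89/133 + 303/268 = 16447/35644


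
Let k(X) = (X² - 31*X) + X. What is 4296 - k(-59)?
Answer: -955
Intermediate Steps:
k(X) = X² - 30*X
4296 - k(-59) = 4296 - (-59)*(-30 - 59) = 4296 - (-59)*(-89) = 4296 - 1*5251 = 4296 - 5251 = -955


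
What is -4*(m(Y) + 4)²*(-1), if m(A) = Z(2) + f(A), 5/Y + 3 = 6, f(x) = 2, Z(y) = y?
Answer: 256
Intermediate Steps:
Y = 5/3 (Y = 5/(-3 + 6) = 5/3 ≈ 1.6667)
m(A) = 4 (m(A) = 2 + 2 = 4)
-4*(m(Y) + 4)²*(-1) = -4*(4 + 4)²*(-1) = -4*8²*(-1) = -4*64*(-1) = -256*(-1) = 256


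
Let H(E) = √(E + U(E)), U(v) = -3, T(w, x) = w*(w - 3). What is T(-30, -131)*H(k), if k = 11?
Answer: 1980*√2 ≈ 2800.1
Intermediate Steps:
T(w, x) = w*(-3 + w)
H(E) = √(-3 + E) (H(E) = √(E - 3) = √(-3 + E))
T(-30, -131)*H(k) = (-30*(-3 - 30))*√(-3 + 11) = (-30*(-33))*√8 = 990*(2*√2) = 1980*√2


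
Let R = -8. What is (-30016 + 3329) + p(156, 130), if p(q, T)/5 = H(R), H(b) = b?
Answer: -26727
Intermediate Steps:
p(q, T) = -40 (p(q, T) = 5*(-8) = -40)
(-30016 + 3329) + p(156, 130) = (-30016 + 3329) - 40 = -26687 - 40 = -26727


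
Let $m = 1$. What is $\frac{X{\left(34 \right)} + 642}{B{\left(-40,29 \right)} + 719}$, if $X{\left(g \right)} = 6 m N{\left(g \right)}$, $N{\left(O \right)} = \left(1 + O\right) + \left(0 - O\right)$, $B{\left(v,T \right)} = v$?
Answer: $\frac{648}{679} \approx 0.95434$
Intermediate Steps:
$N{\left(O \right)} = 1$ ($N{\left(O \right)} = \left(1 + O\right) - O = 1$)
$X{\left(g \right)} = 6$ ($X{\left(g \right)} = 6 \cdot 1 \cdot 1 = 6 \cdot 1 = 6$)
$\frac{X{\left(34 \right)} + 642}{B{\left(-40,29 \right)} + 719} = \frac{6 + 642}{-40 + 719} = \frac{648}{679}$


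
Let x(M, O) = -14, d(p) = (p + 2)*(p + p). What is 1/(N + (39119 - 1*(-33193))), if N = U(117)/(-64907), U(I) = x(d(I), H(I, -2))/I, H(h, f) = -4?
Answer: 7594119/549145933142 ≈ 1.3829e-5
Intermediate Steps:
d(p) = 2*p*(2 + p) (d(p) = (2 + p)*(2*p) = 2*p*(2 + p))
U(I) = -14/I
N = 14/7594119 (N = -14/117/(-64907) = -14*1/117*(-1/64907) = -14/117*(-1/64907) = 14/7594119 ≈ 1.8435e-6)
1/(N + (39119 - 1*(-33193))) = 1/(14/7594119 + (39119 - 1*(-33193))) = 1/(14/7594119 + (39119 + 33193)) = 1/(14/7594119 + 72312) = 1/(549145933142/7594119) = 7594119/549145933142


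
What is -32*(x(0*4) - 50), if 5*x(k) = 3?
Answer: 7904/5 ≈ 1580.8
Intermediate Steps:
x(k) = ⅗ (x(k) = (⅕)*3 = ⅗)
-32*(x(0*4) - 50) = -32*(⅗ - 50) = -32*(-247/5) = 7904/5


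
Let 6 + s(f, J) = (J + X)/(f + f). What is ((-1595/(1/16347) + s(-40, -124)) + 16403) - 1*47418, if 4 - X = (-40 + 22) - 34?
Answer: -522089703/20 ≈ -2.6104e+7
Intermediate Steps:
X = 56 (X = 4 - ((-40 + 22) - 34) = 4 - (-18 - 34) = 4 - 1*(-52) = 4 + 52 = 56)
s(f, J) = -6 + (56 + J)/(2*f) (s(f, J) = -6 + (J + 56)/(f + f) = -6 + (56 + J)/((2*f)) = -6 + (56 + J)*(1/(2*f)) = -6 + (56 + J)/(2*f))
((-1595/(1/16347) + s(-40, -124)) + 16403) - 1*47418 = ((-1595/(1/16347) + (½)*(56 - 124 - 12*(-40))/(-40)) + 16403) - 1*47418 = ((-1595/1/16347 + (½)*(-1/40)*(56 - 124 + 480)) + 16403) - 47418 = ((-1595*16347 + (½)*(-1/40)*412) + 16403) - 47418 = ((-26073465 - 103/20) + 16403) - 47418 = (-521469403/20 + 16403) - 47418 = -521141343/20 - 47418 = -522089703/20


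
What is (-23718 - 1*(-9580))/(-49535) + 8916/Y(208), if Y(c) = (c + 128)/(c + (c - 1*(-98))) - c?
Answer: -28187926919/659905270 ≈ -42.715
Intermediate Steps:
Y(c) = -c + (128 + c)/(98 + 2*c) (Y(c) = (128 + c)/(c + (c + 98)) - c = (128 + c)/(c + (98 + c)) - c = (128 + c)/(98 + 2*c) - c = -c + (128 + c)/(98 + 2*c))
(-23718 - 1*(-9580))/(-49535) + 8916/Y(208) = (-23718 - 1*(-9580))/(-49535) + 8916/(((64 - 1*208² - 97/2*208)/(49 + 208))) = (-23718 + 9580)*(-1/49535) + 8916/(((64 - 1*43264 - 10088)/257)) = -14138*(-1/49535) + 8916/(((64 - 43264 - 10088)/257)) = 14138/49535 + 8916/(((1/257)*(-53288))) = 14138/49535 + 8916/(-53288/257) = 14138/49535 + 8916*(-257/53288) = 14138/49535 - 572853/13322 = -28187926919/659905270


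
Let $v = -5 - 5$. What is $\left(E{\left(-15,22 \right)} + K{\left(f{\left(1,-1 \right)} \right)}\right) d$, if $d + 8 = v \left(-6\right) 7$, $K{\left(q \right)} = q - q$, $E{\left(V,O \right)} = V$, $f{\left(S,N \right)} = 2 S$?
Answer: $-6180$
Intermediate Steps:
$K{\left(q \right)} = 0$
$v = -10$
$d = 412$ ($d = -8 + \left(-10\right) \left(-6\right) 7 = -8 + 60 \cdot 7 = -8 + 420 = 412$)
$\left(E{\left(-15,22 \right)} + K{\left(f{\left(1,-1 \right)} \right)}\right) d = \left(-15 + 0\right) 412 = \left(-15\right) 412 = -6180$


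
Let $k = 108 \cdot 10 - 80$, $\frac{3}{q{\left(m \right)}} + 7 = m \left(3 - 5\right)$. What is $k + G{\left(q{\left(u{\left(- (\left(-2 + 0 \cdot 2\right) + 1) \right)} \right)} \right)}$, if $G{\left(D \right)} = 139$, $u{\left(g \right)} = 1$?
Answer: $1139$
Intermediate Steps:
$q{\left(m \right)} = \frac{3}{-7 - 2 m}$ ($q{\left(m \right)} = \frac{3}{-7 + m \left(3 - 5\right)} = \frac{3}{-7 + m \left(-2\right)} = \frac{3}{-7 - 2 m}$)
$k = 1000$ ($k = 1080 - 80 = 1000$)
$k + G{\left(q{\left(u{\left(- (\left(-2 + 0 \cdot 2\right) + 1) \right)} \right)} \right)} = 1000 + 139 = 1139$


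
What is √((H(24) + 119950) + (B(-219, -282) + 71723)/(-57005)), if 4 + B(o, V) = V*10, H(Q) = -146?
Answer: 3*√43256395520845/57005 ≈ 346.13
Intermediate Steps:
B(o, V) = -4 + 10*V (B(o, V) = -4 + V*10 = -4 + 10*V)
√((H(24) + 119950) + (B(-219, -282) + 71723)/(-57005)) = √((-146 + 119950) + ((-4 + 10*(-282)) + 71723)/(-57005)) = √(119804 + ((-4 - 2820) + 71723)*(-1/57005)) = √(119804 + (-2824 + 71723)*(-1/57005)) = √(119804 + 68899*(-1/57005)) = √(119804 - 68899/57005) = √(6829358121/57005) = 3*√43256395520845/57005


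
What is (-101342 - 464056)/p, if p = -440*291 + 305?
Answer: 565398/127735 ≈ 4.4263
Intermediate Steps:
p = -127735 (p = -128040 + 305 = -127735)
(-101342 - 464056)/p = (-101342 - 464056)/(-127735) = -565398*(-1/127735) = 565398/127735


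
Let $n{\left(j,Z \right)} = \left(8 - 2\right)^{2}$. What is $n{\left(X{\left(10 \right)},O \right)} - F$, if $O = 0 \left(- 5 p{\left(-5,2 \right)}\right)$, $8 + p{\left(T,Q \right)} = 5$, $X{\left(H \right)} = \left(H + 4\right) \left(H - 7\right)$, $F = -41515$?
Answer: $41551$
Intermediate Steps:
$X{\left(H \right)} = \left(-7 + H\right) \left(4 + H\right)$ ($X{\left(H \right)} = \left(4 + H\right) \left(-7 + H\right) = \left(-7 + H\right) \left(4 + H\right)$)
$p{\left(T,Q \right)} = -3$ ($p{\left(T,Q \right)} = -8 + 5 = -3$)
$O = 0$ ($O = 0 \left(\left(-5\right) \left(-3\right)\right) = 0 \cdot 15 = 0$)
$n{\left(j,Z \right)} = 36$ ($n{\left(j,Z \right)} = \left(8 + \left(-3 + 1\right)\right)^{2} = \left(8 - 2\right)^{2} = 6^{2} = 36$)
$n{\left(X{\left(10 \right)},O \right)} - F = 36 - -41515 = 36 + 41515 = 41551$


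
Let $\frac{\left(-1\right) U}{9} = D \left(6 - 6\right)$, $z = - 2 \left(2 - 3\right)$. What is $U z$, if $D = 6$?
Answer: $0$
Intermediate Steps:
$z = 2$ ($z = \left(-2\right) \left(-1\right) = 2$)
$U = 0$ ($U = - 9 \cdot 6 \left(6 - 6\right) = - 9 \cdot 6 \cdot 0 = \left(-9\right) 0 = 0$)
$U z = 0 \cdot 2 = 0$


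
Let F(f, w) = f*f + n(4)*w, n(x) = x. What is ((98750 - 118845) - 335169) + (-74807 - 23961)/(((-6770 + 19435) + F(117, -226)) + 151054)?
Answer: -7838201978/22063 ≈ -3.5526e+5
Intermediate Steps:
F(f, w) = f**2 + 4*w (F(f, w) = f*f + 4*w = f**2 + 4*w)
((98750 - 118845) - 335169) + (-74807 - 23961)/(((-6770 + 19435) + F(117, -226)) + 151054) = ((98750 - 118845) - 335169) + (-74807 - 23961)/(((-6770 + 19435) + (117**2 + 4*(-226))) + 151054) = (-20095 - 335169) - 98768/((12665 + (13689 - 904)) + 151054) = -355264 - 98768/((12665 + 12785) + 151054) = -355264 - 98768/(25450 + 151054) = -355264 - 98768/176504 = -355264 - 98768*1/176504 = -355264 - 12346/22063 = -7838201978/22063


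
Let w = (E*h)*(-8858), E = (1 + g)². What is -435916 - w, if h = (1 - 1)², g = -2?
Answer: -435916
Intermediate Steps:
h = 0 (h = 0² = 0)
E = 1 (E = (1 - 2)² = (-1)² = 1)
w = 0 (w = (1*0)*(-8858) = 0*(-8858) = 0)
-435916 - w = -435916 - 1*0 = -435916 + 0 = -435916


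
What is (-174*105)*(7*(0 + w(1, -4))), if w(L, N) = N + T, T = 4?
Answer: 0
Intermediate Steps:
w(L, N) = 4 + N (w(L, N) = N + 4 = 4 + N)
(-174*105)*(7*(0 + w(1, -4))) = (-174*105)*(7*(0 + (4 - 4))) = -127890*(0 + 0) = -127890*0 = -18270*0 = 0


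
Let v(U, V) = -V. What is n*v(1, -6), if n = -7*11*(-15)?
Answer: 6930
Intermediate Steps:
n = 1155 (n = -77*(-15) = 1155)
n*v(1, -6) = 1155*(-1*(-6)) = 1155*6 = 6930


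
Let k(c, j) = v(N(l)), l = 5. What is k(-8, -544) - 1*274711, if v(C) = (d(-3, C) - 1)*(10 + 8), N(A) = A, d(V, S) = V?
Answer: -274783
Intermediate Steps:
v(C) = -72 (v(C) = (-3 - 1)*(10 + 8) = -4*18 = -72)
k(c, j) = -72
k(-8, -544) - 1*274711 = -72 - 1*274711 = -72 - 274711 = -274783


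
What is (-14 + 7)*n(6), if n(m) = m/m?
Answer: -7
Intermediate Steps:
n(m) = 1
(-14 + 7)*n(6) = (-14 + 7)*1 = -7*1 = -7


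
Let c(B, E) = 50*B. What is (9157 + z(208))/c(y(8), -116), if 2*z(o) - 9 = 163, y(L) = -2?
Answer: -9243/100 ≈ -92.430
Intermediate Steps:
z(o) = 86 (z(o) = 9/2 + (½)*163 = 9/2 + 163/2 = 86)
(9157 + z(208))/c(y(8), -116) = (9157 + 86)/((50*(-2))) = 9243/(-100) = 9243*(-1/100) = -9243/100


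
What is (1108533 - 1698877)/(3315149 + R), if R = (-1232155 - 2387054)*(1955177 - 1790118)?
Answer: 295172/298689851591 ≈ 9.8822e-7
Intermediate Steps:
R = -597383018331 (R = -3619209*165059 = -597383018331)
(1108533 - 1698877)/(3315149 + R) = (1108533 - 1698877)/(3315149 - 597383018331) = -590344/(-597379703182) = -590344*(-1/597379703182) = 295172/298689851591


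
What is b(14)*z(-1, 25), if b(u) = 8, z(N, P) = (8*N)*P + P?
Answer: -1400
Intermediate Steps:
z(N, P) = P + 8*N*P (z(N, P) = 8*N*P + P = P + 8*N*P)
b(14)*z(-1, 25) = 8*(25*(1 + 8*(-1))) = 8*(25*(1 - 8)) = 8*(25*(-7)) = 8*(-175) = -1400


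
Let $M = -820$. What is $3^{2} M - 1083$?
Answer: $-8463$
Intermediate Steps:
$3^{2} M - 1083 = 3^{2} \left(-820\right) - 1083 = 9 \left(-820\right) - 1083 = -7380 - 1083 = -8463$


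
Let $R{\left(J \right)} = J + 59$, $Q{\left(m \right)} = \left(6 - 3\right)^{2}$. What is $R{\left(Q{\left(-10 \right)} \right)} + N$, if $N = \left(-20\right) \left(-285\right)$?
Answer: $5768$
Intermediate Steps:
$Q{\left(m \right)} = 9$ ($Q{\left(m \right)} = 3^{2} = 9$)
$N = 5700$
$R{\left(J \right)} = 59 + J$
$R{\left(Q{\left(-10 \right)} \right)} + N = \left(59 + 9\right) + 5700 = 68 + 5700 = 5768$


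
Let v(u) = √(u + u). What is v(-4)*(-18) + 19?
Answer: 19 - 36*I*√2 ≈ 19.0 - 50.912*I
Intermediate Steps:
v(u) = √2*√u (v(u) = √(2*u) = √2*√u)
v(-4)*(-18) + 19 = (√2*√(-4))*(-18) + 19 = (√2*(2*I))*(-18) + 19 = (2*I*√2)*(-18) + 19 = -36*I*√2 + 19 = 19 - 36*I*√2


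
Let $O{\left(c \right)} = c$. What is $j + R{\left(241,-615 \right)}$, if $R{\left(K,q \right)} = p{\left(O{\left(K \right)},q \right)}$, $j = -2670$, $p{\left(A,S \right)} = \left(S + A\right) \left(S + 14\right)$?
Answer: $222104$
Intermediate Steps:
$p{\left(A,S \right)} = \left(14 + S\right) \left(A + S\right)$ ($p{\left(A,S \right)} = \left(A + S\right) \left(14 + S\right) = \left(14 + S\right) \left(A + S\right)$)
$R{\left(K,q \right)} = q^{2} + 14 K + 14 q + K q$
$j + R{\left(241,-615 \right)} = -2670 + \left(\left(-615\right)^{2} + 14 \cdot 241 + 14 \left(-615\right) + 241 \left(-615\right)\right) = -2670 + \left(378225 + 3374 - 8610 - 148215\right) = -2670 + 224774 = 222104$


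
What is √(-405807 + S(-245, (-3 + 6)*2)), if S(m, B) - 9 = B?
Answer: 12*I*√2818 ≈ 637.02*I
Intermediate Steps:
S(m, B) = 9 + B
√(-405807 + S(-245, (-3 + 6)*2)) = √(-405807 + (9 + (-3 + 6)*2)) = √(-405807 + (9 + 3*2)) = √(-405807 + (9 + 6)) = √(-405807 + 15) = √(-405792) = 12*I*√2818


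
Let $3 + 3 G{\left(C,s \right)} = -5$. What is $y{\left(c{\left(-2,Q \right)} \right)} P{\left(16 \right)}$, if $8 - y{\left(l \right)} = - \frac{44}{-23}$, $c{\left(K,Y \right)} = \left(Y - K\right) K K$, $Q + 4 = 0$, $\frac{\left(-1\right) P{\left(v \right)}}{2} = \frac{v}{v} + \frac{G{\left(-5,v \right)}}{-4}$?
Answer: $- \frac{1400}{69} \approx -20.29$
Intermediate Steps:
$G{\left(C,s \right)} = - \frac{8}{3}$ ($G{\left(C,s \right)} = -1 + \frac{1}{3} \left(-5\right) = -1 - \frac{5}{3} = - \frac{8}{3}$)
$P{\left(v \right)} = - \frac{10}{3}$ ($P{\left(v \right)} = - 2 \left(\frac{v}{v} - \frac{8}{3 \left(-4\right)}\right) = - 2 \left(1 - - \frac{2}{3}\right) = - 2 \left(1 + \frac{2}{3}\right) = \left(-2\right) \frac{5}{3} = - \frac{10}{3}$)
$Q = -4$ ($Q = -4 + 0 = -4$)
$c{\left(K,Y \right)} = K^{2} \left(Y - K\right)$ ($c{\left(K,Y \right)} = K \left(Y - K\right) K = K^{2} \left(Y - K\right)$)
$y{\left(l \right)} = \frac{140}{23}$ ($y{\left(l \right)} = 8 - - \frac{44}{-23} = 8 - \left(-44\right) \left(- \frac{1}{23}\right) = 8 - \frac{44}{23} = \frac{140}{23}$)
$y{\left(c{\left(-2,Q \right)} \right)} P{\left(16 \right)} = \frac{140}{23} \left(- \frac{10}{3}\right) = - \frac{1400}{69}$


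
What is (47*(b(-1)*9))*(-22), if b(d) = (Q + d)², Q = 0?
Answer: -9306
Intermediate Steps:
b(d) = d² (b(d) = (0 + d)² = d²)
(47*(b(-1)*9))*(-22) = (47*((-1)²*9))*(-22) = (47*(1*9))*(-22) = (47*9)*(-22) = 423*(-22) = -9306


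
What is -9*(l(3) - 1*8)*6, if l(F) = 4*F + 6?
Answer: -540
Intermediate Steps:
l(F) = 6 + 4*F
-9*(l(3) - 1*8)*6 = -9*((6 + 4*3) - 1*8)*6 = -9*((6 + 12) - 8)*6 = -9*(18 - 8)*6 = -9*10*6 = -90*6 = -540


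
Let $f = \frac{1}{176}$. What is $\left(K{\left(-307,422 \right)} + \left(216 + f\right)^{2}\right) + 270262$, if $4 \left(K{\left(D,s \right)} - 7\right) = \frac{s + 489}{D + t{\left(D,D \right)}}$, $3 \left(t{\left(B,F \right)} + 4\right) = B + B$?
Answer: $\frac{15187101892299}{47919872} \approx 3.1693 \cdot 10^{5}$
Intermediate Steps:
$f = \frac{1}{176} \approx 0.0056818$
$t{\left(B,F \right)} = -4 + \frac{2 B}{3}$ ($t{\left(B,F \right)} = -4 + \frac{B + B}{3} = -4 + \frac{2 B}{3}$)
$K{\left(D,s \right)} = 7 + \frac{489 + s}{4 \left(-4 + \frac{5 D}{3}\right)}$ ($K{\left(D,s \right)} = 7 + \frac{\left(s + 489\right) \frac{1}{D + \left(-4 + \frac{2 D}{3}\right)}}{4} = 7 + \frac{\left(489 + s\right) \frac{1}{-4 + \frac{5 D}{3}}}{4} = 7 + \frac{\frac{1}{-4 + \frac{5 D}{3}} \left(489 + s\right)}{4} = 7 + \frac{489 + s}{4 \left(-4 + \frac{5 D}{3}\right)}$)
$\left(K{\left(-307,422 \right)} + \left(216 + f\right)^{2}\right) + 270262 = \left(\frac{1131 + 3 \cdot 422 + 140 \left(-307\right)}{4 \left(-12 + 5 \left(-307\right)\right)} + \left(216 + \frac{1}{176}\right)^{2}\right) + 270262 = \left(\frac{1131 + 1266 - 42980}{4 \left(-12 - 1535\right)} + \left(\frac{38017}{176}\right)^{2}\right) + 270262 = \left(\frac{1}{4} \frac{1}{-1547} \left(-40583\right) + \frac{1445292289}{30976}\right) + 270262 = \left(\frac{1}{4} \left(- \frac{1}{1547}\right) \left(-40583\right) + \frac{1445292289}{30976}\right) + 270262 = \left(\frac{40583}{6188} + \frac{1445292289}{30976}\right) + 270262 = \frac{2236181445835}{47919872} + 270262 = \frac{15187101892299}{47919872}$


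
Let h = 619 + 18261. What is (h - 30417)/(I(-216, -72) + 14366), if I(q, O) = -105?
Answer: -11537/14261 ≈ -0.80899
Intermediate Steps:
h = 18880
(h - 30417)/(I(-216, -72) + 14366) = (18880 - 30417)/(-105 + 14366) = -11537/14261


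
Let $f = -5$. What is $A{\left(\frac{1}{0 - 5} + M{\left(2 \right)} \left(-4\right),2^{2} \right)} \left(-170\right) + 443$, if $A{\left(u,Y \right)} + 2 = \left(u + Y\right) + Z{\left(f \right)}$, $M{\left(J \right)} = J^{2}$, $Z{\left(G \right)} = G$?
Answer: $3707$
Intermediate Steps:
$A{\left(u,Y \right)} = -7 + Y + u$ ($A{\left(u,Y \right)} = -2 - \left(5 - Y - u\right) = -2 + \left(-5 + Y + u\right) = -7 + Y + u$)
$A{\left(\frac{1}{0 - 5} + M{\left(2 \right)} \left(-4\right),2^{2} \right)} \left(-170\right) + 443 = \left(-7 + 2^{2} + \left(\frac{1}{0 - 5} + 2^{2} \left(-4\right)\right)\right) \left(-170\right) + 443 = \left(-7 + 4 + \left(\frac{1}{-5} + 4 \left(-4\right)\right)\right) \left(-170\right) + 443 = \left(-7 + 4 - \frac{81}{5}\right) \left(-170\right) + 443 = \left(- \frac{96}{5}\right) \left(-170\right) + 443 = 3264 + 443 = 3707$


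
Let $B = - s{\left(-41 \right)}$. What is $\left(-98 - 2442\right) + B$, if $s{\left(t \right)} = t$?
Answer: $-2499$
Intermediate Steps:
$B = 41$ ($B = \left(-1\right) \left(-41\right) = 41$)
$\left(-98 - 2442\right) + B = \left(-98 - 2442\right) + 41 = -2540 + 41 = -2499$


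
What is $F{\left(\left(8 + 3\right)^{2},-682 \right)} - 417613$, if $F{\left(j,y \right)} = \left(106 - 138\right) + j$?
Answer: $-417524$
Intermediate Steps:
$F{\left(j,y \right)} = -32 + j$
$F{\left(\left(8 + 3\right)^{2},-682 \right)} - 417613 = \left(-32 + \left(8 + 3\right)^{2}\right) - 417613 = \left(-32 + 11^{2}\right) - 417613 = \left(-32 + 121\right) - 417613 = 89 - 417613 = -417524$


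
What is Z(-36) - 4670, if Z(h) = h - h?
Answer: -4670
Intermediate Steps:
Z(h) = 0
Z(-36) - 4670 = 0 - 4670 = -4670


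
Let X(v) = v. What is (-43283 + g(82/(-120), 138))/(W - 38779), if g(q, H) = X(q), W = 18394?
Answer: 2597021/1223100 ≈ 2.1233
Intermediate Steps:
g(q, H) = q
(-43283 + g(82/(-120), 138))/(W - 38779) = (-43283 + 82/(-120))/(18394 - 38779) = (-43283 + 82*(-1/120))/(-20385) = (-43283 - 41/60)*(-1/20385) = -2597021/60*(-1/20385) = 2597021/1223100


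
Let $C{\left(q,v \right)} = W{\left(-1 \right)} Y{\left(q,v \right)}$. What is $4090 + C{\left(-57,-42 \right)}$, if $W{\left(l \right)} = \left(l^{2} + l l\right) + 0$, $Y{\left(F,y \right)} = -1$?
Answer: $4088$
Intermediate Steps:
$W{\left(l \right)} = 2 l^{2}$ ($W{\left(l \right)} = \left(l^{2} + l^{2}\right) + 0 = 2 l^{2} + 0 = 2 l^{2}$)
$C{\left(q,v \right)} = -2$ ($C{\left(q,v \right)} = 2 \left(-1\right)^{2} \left(-1\right) = 2 \cdot 1 \left(-1\right) = 2 \left(-1\right) = -2$)
$4090 + C{\left(-57,-42 \right)} = 4090 - 2 = 4088$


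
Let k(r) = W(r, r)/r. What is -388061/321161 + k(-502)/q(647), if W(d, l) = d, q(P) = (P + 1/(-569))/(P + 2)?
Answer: -24262897421/118232852862 ≈ -0.20521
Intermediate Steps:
q(P) = (-1/569 + P)/(2 + P) (q(P) = (P - 1/569)/(2 + P) = (-1/569 + P)/(2 + P))
k(r) = 1 (k(r) = r/r = 1)
-388061/321161 + k(-502)/q(647) = -388061/321161 + 1/((-1/569 + 647)/(2 + 647)) = -388061*1/321161 + 1/((368142/569)/649) = -388061/321161 + 1/((1/649)*(368142/569)) = -388061/321161 + 1/(368142/369281) = -388061/321161 + 1*(369281/368142) = -388061/321161 + 369281/368142 = -24262897421/118232852862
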